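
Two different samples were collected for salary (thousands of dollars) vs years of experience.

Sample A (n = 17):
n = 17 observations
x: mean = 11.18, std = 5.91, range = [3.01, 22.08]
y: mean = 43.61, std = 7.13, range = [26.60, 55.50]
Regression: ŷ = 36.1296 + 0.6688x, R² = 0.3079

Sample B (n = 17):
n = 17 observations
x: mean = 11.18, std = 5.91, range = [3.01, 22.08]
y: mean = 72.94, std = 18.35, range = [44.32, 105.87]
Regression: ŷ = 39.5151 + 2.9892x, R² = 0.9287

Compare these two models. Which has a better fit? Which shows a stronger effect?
Model B has the better fit (R² = 0.9287 vs 0.3079). Model B shows the stronger effect (|β₁| = 2.9892 vs 0.6688).

Model Comparison:

Goodness of fit (R²):
- Model A: R² = 0.3079 → 30.79% of variance in salary explained
- Model B: R² = 0.9287 → 92.87% of variance in salary explained
- 0.9287 > 0.3079 → Model B has the better fit

Which has the larger per-year effect? (|β₁|)
- Model A: β₁ = 0.6688 → predicted salary rises 0.6688 thousand dollars per additional year of experience
- Model B: β₁ = 2.9892 → predicted salary rises 2.9892 thousand dollars per additional year of experience
- |0.6688| < |2.9892| → Model B shows the stronger marginal effect

Note: The two samples could reflect different populations, time periods, or measurement quality.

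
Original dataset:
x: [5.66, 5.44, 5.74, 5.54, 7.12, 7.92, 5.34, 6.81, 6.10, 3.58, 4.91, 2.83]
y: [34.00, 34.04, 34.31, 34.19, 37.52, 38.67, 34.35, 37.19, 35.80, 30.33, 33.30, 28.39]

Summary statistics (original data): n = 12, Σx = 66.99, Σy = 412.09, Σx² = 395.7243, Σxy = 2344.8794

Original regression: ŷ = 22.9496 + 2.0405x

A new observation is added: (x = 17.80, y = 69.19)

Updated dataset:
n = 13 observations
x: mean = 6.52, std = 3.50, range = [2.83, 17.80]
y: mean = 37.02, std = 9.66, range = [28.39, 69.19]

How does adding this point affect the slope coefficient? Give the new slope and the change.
Adding the point moves β₁ from 2.0405 to 2.7417, i.e. it increases by 0.7012 (+34.4%).

x = 17.80 lies well outside the original x-range [2.83, 7.92] (x̄ ≈ 5.58), so this observation has high leverage and can move the slope substantially.

Step 1: Update the sums with the new point (n goes from 12 to 13)
Σx  = 66.99 + 17.80 = 84.79
Σy  = 412.09 + 69.19 = 481.28
Σx² = 395.7243 + 17.80² = 395.7243 + 316.8400 = 712.5643
Σxy = 2344.8794 + 17.80×69.19 = 2344.8794 + 1231.5820 = 3576.4614

Step 2: Recompute the slope with b₁ = (nΣxy − ΣxΣy) / (nΣx² − (Σx)²)
Numerator   = 13×3576.4614 − 84.79×481.28 = 46493.9982 − 40807.7312 = 5686.2670
Denominator = 13×712.5643 − 84.79² = 9263.3359 − 7189.3441 = 2073.9918
b₁(new) = 5686.2670 / 2073.9918 = 2.7417

(Same formula on the original sums: (12×2344.8794 − 66.99×412.09) / (12×395.7243 − 66.99²) = 532.6437 / 261.0315 = 2.0405, matching the given fit.)

Step 3: Change in slope
Δβ₁ = 2.7417 − 2.0405 = +0.7012
Relative change = +0.7012 / 2.0405 × 100% = +34.4%
→ the slope increases when the point is added.

A high-leverage point only changes the slope if it is off the original line; here y = 69.19 is above the original trend, so the slope increases.
In practice: investigate whether it comes from the same population as the rest of the sample; check such a point for data-entry or measurement error.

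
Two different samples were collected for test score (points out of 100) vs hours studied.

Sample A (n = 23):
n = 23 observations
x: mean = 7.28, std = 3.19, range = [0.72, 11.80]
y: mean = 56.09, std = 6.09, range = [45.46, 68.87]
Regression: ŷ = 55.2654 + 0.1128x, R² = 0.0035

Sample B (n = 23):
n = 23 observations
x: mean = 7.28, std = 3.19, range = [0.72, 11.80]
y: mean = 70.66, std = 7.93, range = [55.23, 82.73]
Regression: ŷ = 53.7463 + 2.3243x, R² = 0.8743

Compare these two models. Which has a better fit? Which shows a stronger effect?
Model B has the better fit (R² = 0.8743 vs 0.0035). Model B shows the stronger effect (|β₁| = 2.3243 vs 0.1128).

Model Comparison:

Which explains more variance? (R²)
- Model A: R² = 0.0035 → 0.35% of variance in test score explained
- Model B: R² = 0.8743 → 87.43% of variance in test score explained
- 0.8743 > 0.0035 → Model B has the better fit

Strength of effect — compare |β₁|:
- Model A: β₁ = 0.1128 → predicted test score rises 0.1128 points per additional hour of study time
- Model B: β₁ = 2.3243 → predicted test score rises 2.3243 points per additional hour of study time
- |0.1128| < |2.3243| → Model B shows the stronger marginal effect

Notes:
- A steeper slope doesn't make a better model if the scatter around the line is large.
- The two samples could reflect different populations, time periods, or measurement quality.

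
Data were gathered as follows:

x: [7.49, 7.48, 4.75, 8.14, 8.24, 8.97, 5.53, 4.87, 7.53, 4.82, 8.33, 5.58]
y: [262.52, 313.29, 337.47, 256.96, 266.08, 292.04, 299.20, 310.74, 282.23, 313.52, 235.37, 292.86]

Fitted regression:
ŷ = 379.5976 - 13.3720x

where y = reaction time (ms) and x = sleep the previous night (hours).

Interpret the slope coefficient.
On average, reaction time is about 13.3720 ms lower for every extra hour of sleep.

The slope β₁ = -13.3720 gives the rate at which the fitted reaction time changes with sleep.

Interpretation:
- Sleep up by 1 hour → predicted reaction time decreases by 13.3720 ms
- This is a linear approximation: the same per-unit change is assumed across the whole observed x range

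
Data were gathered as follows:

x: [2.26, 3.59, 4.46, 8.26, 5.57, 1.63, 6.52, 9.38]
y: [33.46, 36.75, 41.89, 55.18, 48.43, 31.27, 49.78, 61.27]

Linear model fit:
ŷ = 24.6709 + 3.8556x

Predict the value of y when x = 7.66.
ŷ = 54.2048

To predict y for x = 7.66, substitute into the regression equation:

ŷ = 24.6709 + 3.8556 × 7.66
ŷ = 24.6709 + 29.5339
ŷ = 54.2048

This is the fitted mean response at that x — an individual observation would come with a wider prediction interval.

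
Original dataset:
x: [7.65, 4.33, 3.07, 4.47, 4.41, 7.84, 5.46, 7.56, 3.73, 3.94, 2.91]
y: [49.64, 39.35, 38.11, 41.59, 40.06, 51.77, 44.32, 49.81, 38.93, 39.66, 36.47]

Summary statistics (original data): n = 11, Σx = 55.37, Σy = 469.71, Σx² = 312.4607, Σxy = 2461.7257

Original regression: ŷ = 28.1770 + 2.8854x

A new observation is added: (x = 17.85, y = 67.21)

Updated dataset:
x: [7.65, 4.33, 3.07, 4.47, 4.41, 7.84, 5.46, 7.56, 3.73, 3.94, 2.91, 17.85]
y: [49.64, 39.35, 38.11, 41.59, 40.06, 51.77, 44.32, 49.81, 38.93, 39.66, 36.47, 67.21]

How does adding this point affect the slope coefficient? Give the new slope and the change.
The slope changes from 2.8854 to 2.0905 (change of -0.7949, or -27.5%).

x = 17.85 lies well outside the original x-range [2.91, 7.84] (x̄ ≈ 5.03), so this observation has high leverage and can move the slope substantially.

Step 1: Update the sums with the new point (n goes from 11 to 12)
Σx  = 55.37 + 17.85 = 73.22
Σy  = 469.71 + 67.21 = 536.92
Σx² = 312.4607 + 17.85² = 312.4607 + 318.6225 = 631.0832
Σxy = 2461.7257 + 17.85×67.21 = 2461.7257 + 1199.6985 = 3661.4242

Step 2: Recompute the slope with b₁ = (nΣxy − ΣxΣy) / (nΣx² − (Σx)²)
Numerator   = 12×3661.4242 − 73.22×536.92 = 43937.0904 − 39313.2824 = 4623.8080
Denominator = 12×631.0832 − 73.22² = 7572.9984 − 5361.1684 = 2211.8300
b₁(new) = 4623.8080 / 2211.8300 = 2.0905

(Same formula on the original sums: (11×2461.7257 − 55.37×469.71) / (11×312.4607 − 55.37²) = 1071.1400 / 371.2308 = 2.8854, matching the given fit.)

Step 3: Change in slope
Δβ₁ = 2.0905 − 2.8854 = -0.7949
Relative change = -0.7949 / 2.8854 × 100% = -27.5%
→ the slope decreases when the point is added.

A high-leverage point only changes the slope if it is off the original line; here y = 67.21 is below the original trend, so the slope decreases.
In practice: investigate whether it comes from the same population as the rest of the sample; examine leverage (hᵢ) and Cook's distance rather than deleting it automatically.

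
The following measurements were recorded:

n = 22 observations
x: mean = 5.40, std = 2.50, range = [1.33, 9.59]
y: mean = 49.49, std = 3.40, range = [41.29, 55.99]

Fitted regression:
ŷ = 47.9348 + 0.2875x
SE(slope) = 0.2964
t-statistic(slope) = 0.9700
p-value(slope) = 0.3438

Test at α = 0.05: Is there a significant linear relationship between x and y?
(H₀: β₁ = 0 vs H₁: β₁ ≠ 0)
p-value = 0.3438 ≥ α = 0.05, so we fail to reject H₀. The relationship is not significant.

Hypothesis test for the slope coefficient:

H₀: β₁ = 0 (no linear relationship)
H₁: β₁ ≠ 0 (linear relationship exists)

Test statistic: t = β̂₁ / SE(β̂₁) = 0.2875 / 0.2964 = 0.9700

p = 0.3438: how often a slope estimate this far from 0 (in SE units) would arise by chance if β₁ were truly 0.

Decision rule: reject H₀ if p-value < α.
p-value = 0.3438 ≥ α = 0.05 → fail to reject H₀.

There is not sufficient evidence at the 5% significance level to conclude that a linear relationship exists between x and y.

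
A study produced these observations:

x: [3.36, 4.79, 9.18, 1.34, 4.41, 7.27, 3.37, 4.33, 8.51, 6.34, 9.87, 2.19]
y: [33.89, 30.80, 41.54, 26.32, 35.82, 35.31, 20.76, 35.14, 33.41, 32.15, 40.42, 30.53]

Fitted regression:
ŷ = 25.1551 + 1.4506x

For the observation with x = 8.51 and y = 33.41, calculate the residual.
Residual = -4.0897

The residual is the difference between the actual value and the predicted value:

Residual = y - ŷ

Step 1: Calculate predicted value
ŷ = 25.1551 + 1.4506 × 8.51
ŷ = 37.4997

Step 2: Calculate residual
Residual = 33.41 - 37.4997
Residual = -4.0897

Interpretation: the model overestimates the actual value by 4.0897 at this point (negative residual → observation lies below the fitted line).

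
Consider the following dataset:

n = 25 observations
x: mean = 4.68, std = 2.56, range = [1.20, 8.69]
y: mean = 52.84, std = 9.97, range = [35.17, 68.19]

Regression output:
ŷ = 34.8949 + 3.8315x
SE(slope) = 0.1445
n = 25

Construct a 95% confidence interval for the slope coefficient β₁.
The 95% CI for β₁ is (3.5326, 4.1304)

Confidence interval for the slope:

The 95% CI for β₁ is: β̂₁ ± t*(α/2, n-2) × SE(β̂₁)

Step 1: Find critical t-value
- Confidence level = 0.95
- Degrees of freedom = n - 2 = 25 - 2 = 23
- t*(α/2, 23) = 2.0687

Step 2: Calculate margin of error
Margin = 2.0687 × 0.1445 = 0.2989

Step 3: Construct interval
CI = 3.8315 ± 0.2989
CI = (3.5326, 4.1304)

Interpretation: intervals built this way capture the true β₁ in 95% of repeated samples; here the plausible range for the per-unit effect of x on y is 3.5326 to 4.1304.
Since 0 is outside the interval, a two-sided test at α = 0.05 would reject H₀: β₁ = 0.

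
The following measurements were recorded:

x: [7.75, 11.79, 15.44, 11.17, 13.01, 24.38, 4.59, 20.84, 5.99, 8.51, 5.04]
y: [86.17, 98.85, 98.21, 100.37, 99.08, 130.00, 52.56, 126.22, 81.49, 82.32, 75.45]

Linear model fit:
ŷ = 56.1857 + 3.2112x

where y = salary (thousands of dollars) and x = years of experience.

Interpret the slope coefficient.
On average, salary is about 3.2112 thousand dollars higher for every extra year of experience.

The slope β₁ = 3.2112 gives the rate at which the fitted salary changes with experience.

Interpretation:
- Experience up by 1 year → predicted salary increases by 3.2112 thousand dollars
- The effect is assumed constant over the observed range of x (linearity)
- The slope describes association in these data, not necessarily a causal effect

(β₀ = 56.1857 is the fitted value at x = 0 and is not part of the slope interpretation.)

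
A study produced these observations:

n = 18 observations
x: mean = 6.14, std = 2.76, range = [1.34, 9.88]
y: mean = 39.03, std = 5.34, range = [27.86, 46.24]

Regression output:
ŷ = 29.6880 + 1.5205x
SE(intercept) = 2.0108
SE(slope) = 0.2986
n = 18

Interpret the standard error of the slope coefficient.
SE(β̂₁) = 0.2986 is the estimated standard deviation of the slope estimate across repeated samples; relative to β̂₁ = 1.5205 that is 19.6%, a precise estimate.

SE(β̂₁) = s / √Sxx, where s is the residual standard deviation and Sxx = Σ(x − x̄)². It is the yardstick for how far β̂₁ = 1.5205 could plausibly be from the true slope.

Relative precision:
- SE / |β̂₁| = 0.2986 / 1.5205 = 19.6%
- Rule of thumb (under 20%: precise; 20% to under 50%: moderately precise; 50% or more: imprecise) → precise

Link to the t-test: t = β̂₁ / SE(β̂₁) = 1.5205 / 0.2986 = 5.0921, the statistic for H₀: β₁ = 0.

What drives SE(β̂₁): more residual scatter → larger SE; wider spread of x values → smaller SE; larger n (here n = 18) → smaller SE.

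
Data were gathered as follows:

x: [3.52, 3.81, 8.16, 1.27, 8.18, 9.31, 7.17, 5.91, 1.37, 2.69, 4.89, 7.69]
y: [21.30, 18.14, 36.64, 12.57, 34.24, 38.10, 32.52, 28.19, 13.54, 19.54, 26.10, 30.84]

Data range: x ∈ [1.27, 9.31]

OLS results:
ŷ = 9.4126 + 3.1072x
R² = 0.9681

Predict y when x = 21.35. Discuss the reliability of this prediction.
ŷ = 75.7513, but this is extrapolation (above the data range [1.27, 9.31]) and may be unreliable.

Prediction calculation:
ŷ = 9.4126 + 3.1072 × 21.35
ŷ = 75.7513

Reliability:
- Data range: x ∈ [1.27, 9.31]
- Prediction point: x = 21.35 is 12.04 units above the observed range → this is EXTRAPOLATION, not interpolation

Why that matters here:
- The standard error of prediction grows with (x − x̄)², and x = 21.35 is far from x̄ = 5.33
- R² describes fit only over the sampled x values; it says nothing about behaviour beyond them
- The linear relationship may not hold outside the observed range

Report the number if required, but flag clearly that it is an extrapolation.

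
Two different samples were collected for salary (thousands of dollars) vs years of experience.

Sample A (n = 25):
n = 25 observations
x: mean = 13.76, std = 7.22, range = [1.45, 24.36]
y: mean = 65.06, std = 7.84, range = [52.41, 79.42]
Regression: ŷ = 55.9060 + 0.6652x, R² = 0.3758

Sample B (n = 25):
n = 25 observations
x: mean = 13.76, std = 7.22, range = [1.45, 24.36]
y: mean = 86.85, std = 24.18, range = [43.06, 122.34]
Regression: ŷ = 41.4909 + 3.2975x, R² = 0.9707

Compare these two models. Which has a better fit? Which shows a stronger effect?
Model B has the better fit (R² = 0.9707 vs 0.3758). Model B shows the stronger effect (|β₁| = 3.2975 vs 0.6652).

Model Comparison:

Fit — compare R²:
- Model A: R² = 0.3758 → 37.58% of variance in salary explained
- Model B: R² = 0.9707 → 97.07% of variance in salary explained
- 0.9707 > 0.3758 → Model B has the better fit

Which has the larger per-year effect? (|β₁|)
- Model A: β₁ = 0.6652 → predicted salary rises 0.6652 thousand dollars per additional year of experience
- Model B: β₁ = 3.2975 → predicted salary rises 3.2975 thousand dollars per additional year of experience
- |0.6652| < |3.2975| → Model B shows the stronger marginal effect

Notes:
- A better fit (higher R²) doesn't necessarily mean a more important relationship.
- A steeper slope doesn't make a better model if the scatter around the line is large.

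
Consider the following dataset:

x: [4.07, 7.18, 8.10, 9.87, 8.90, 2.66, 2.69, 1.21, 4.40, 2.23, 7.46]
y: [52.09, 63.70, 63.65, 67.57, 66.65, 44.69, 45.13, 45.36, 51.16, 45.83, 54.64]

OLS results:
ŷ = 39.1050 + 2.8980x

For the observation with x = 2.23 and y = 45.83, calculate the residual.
Residual = 0.2625

The residual is the difference between the actual value and the predicted value:

Residual = y - ŷ

Step 1: Calculate predicted value
ŷ = 39.1050 + 2.8980 × 2.23
ŷ = 45.5675

Step 2: Calculate residual
Residual = 45.83 - 45.5675
Residual = 0.2625

Interpretation: the model underestimates the actual value by 0.2625 at this point (positive residual → observation lies above the fitted line).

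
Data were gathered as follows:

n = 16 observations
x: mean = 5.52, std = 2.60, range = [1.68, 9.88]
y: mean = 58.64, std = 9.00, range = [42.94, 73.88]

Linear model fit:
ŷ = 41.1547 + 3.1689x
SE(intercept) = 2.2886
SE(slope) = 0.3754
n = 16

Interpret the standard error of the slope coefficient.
The slope 3.1689 is pinned down to within about ±0.3754 (one SE) by these data — relative uncertainty 11.8%, i.e. precise.

What SE measures:
- The standard error quantifies the sampling variability of the coefficient estimate
- It is the estimated standard deviation of β̂₁ across hypothetical repeated samples of the same size
- Smaller SE → more precise estimate

Relative precision:
- SE / |β̂₁| = 0.3754 / 3.1689 = 11.8%
- Rule of thumb (under 20%: precise; 20% to under 50%: moderately precise; 50% or more: imprecise) → precise

Rough 95% range (±2 SE): 3.1689 ± 0.7508 → (2.4181, 3.9197).

What drives SE(β̂₁): larger n (here n = 16) → smaller SE; more residual scatter → larger SE; wider spread of x values → smaller SE.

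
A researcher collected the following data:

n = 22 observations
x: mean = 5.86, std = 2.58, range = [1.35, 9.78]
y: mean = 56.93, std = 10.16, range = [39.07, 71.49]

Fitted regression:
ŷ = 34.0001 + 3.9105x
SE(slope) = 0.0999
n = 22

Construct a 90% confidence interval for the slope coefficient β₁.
The 90% CI for β₁ is (3.7382, 4.0828)

Confidence interval for the slope:

The 90% CI for β₁ is: β̂₁ ± t*(α/2, n-2) × SE(β̂₁)

Step 1: Find critical t-value
- Confidence level = 0.9
- Degrees of freedom = n - 2 = 22 - 2 = 20
- t*(α/2, 20) = 1.7247

Step 2: Calculate margin of error
Margin = 1.7247 × 0.0999 = 0.1723

Step 3: Construct interval
CI = 3.9105 ± 0.1723
CI = (3.7382, 4.0828)

Interpretation: We are 90% confident that the true slope β₁ lies between 3.7382 and 4.0828.
Both endpoints are positive, so the data support a genuinely positive slope at this confidence level.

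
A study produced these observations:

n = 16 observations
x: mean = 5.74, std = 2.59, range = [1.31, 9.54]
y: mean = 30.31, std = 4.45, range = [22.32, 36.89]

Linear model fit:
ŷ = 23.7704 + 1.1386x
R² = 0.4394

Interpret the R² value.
The model explains 43.94% of the variance in y (R² = 0.4394), leaving 56.06% unexplained; the fit is moderate.

The coefficient of determination R² is the fraction of the total variation in y that the fitted line accounts for.

Here R² = 0.4394:
- Explained: 43.94% of the variation in y
- Unexplained (residual): 100% − 43.94% = 56.06%
- Rule of thumb (below 0.3 weak; 0.3 to below 0.7 moderate; 0.7 and above strong) → moderate

Calculation: R² = 1 − (SS_res / SS_tot), where SS_res is the sum of squared residuals and SS_tot the total sum of squares.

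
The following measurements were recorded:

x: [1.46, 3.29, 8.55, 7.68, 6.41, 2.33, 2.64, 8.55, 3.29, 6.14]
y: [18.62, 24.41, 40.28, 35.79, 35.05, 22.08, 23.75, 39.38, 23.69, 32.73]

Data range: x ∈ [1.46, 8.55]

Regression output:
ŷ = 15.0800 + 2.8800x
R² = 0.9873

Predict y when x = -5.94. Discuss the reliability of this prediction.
ŷ = -2.0272, but this is extrapolation (below the data range [1.46, 8.55]) and may be unreliable.

Prediction calculation:
ŷ = 15.0800 + 2.8800 × (-5.94)
ŷ = -2.0272

Reliability:
- Data range: x ∈ [1.46, 8.55]
- Prediction point: x = -5.94 is 7.40 units below the observed range → this is EXTRAPOLATION, not interpolation

Why that matters here:
- The linear relationship may not hold outside the observed range
- R² describes fit only over the sampled x values; it says nothing about behaviour beyond them

A defensible statement: 'if the linear trend continued to x = -5.94, y would be about -2.0272' — the premise is untested.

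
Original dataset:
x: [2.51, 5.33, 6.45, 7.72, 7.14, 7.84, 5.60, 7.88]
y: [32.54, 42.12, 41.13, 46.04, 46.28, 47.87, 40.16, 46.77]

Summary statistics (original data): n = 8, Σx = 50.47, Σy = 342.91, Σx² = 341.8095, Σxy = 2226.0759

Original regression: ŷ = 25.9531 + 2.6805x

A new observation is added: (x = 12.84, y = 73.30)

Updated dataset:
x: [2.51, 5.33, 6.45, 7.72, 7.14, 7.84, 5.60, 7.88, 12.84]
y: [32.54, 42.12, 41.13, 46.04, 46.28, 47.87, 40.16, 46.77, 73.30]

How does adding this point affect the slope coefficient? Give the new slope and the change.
The slope changes from 2.6805 to 3.9045 (change of +1.2240, or +45.7%).

The new point has HIGH LEVERAGE: x = 12.84 is far from the original mean x̄ = 50.47/8 ≈ 6.31 (original range [2.51, 7.88]).

Step 1: Update the sums with the new point (n goes from 8 to 9)
Σx  = 50.47 + 12.84 = 63.31
Σy  = 342.91 + 73.30 = 416.21
Σx² = 341.8095 + 12.84² = 341.8095 + 164.8656 = 506.6751
Σxy = 2226.0759 + 12.84×73.30 = 2226.0759 + 941.1720 = 3167.2479

Step 2: Recompute the slope with b₁ = (nΣxy − ΣxΣy) / (nΣx² − (Σx)²)
Numerator   = 9×3167.2479 − 63.31×416.21 = 28505.2311 − 26350.2551 = 2154.9760
Denominator = 9×506.6751 − 63.31² = 4560.0759 − 4008.1561 = 551.9198
b₁(new) = 2154.9760 / 551.9198 = 3.9045

(Same formula on the original sums: (8×2226.0759 − 50.47×342.91) / (8×341.8095 − 50.47²) = 501.9395 / 187.2551 = 2.6805, matching the given fit.)

Step 3: Change in slope
Δβ₁ = 3.9045 − 2.6805 = +1.2240
Relative change = +1.2240 / 2.6805 × 100% = +45.7%
→ the slope increases when the point is added.

A high-leverage point only changes the slope if it is off the original line; here y = 73.30 is above the original trend, so the slope increases.
In practice: examine leverage (hᵢ) and Cook's distance rather than deleting it automatically.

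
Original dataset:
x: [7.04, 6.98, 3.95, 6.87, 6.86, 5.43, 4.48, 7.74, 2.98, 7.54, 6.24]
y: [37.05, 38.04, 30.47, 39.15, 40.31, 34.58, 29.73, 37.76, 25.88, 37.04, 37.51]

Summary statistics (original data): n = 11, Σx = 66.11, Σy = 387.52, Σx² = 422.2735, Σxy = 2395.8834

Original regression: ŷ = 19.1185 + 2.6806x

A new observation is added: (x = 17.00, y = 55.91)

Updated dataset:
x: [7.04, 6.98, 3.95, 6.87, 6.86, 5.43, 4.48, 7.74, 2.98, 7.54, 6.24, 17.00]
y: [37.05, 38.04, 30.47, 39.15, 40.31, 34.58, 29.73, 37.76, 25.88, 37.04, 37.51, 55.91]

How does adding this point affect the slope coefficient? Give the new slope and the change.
New slope β₁ = 2.0287 versus 2.6806 before: a change of -0.6519 (-24.3%).

The new point has HIGH LEVERAGE: x = 17.00 is far from the original mean x̄ = 66.11/11 ≈ 6.01 (original range [2.98, 7.74]).

Step 1: Update the sums with the new point (n goes from 11 to 12)
Σx  = 66.11 + 17.00 = 83.11
Σy  = 387.52 + 55.91 = 443.43
Σx² = 422.2735 + 17.00² = 422.2735 + 289.0000 = 711.2735
Σxy = 2395.8834 + 17.00×55.91 = 2395.8834 + 950.4700 = 3346.3534

Step 2: Recompute the slope with b₁ = (nΣxy − ΣxΣy) / (nΣx² − (Σx)²)
Numerator   = 12×3346.3534 − 83.11×443.43 = 40156.2408 − 36853.4673 = 3302.7735
Denominator = 12×711.2735 − 83.11² = 8535.2820 − 6907.2721 = 1628.0099
b₁(new) = 3302.7735 / 1628.0099 = 2.0287

(Same formula on the original sums: (11×2395.8834 − 66.11×387.52) / (11×422.2735 − 66.11²) = 735.7702 / 274.4764 = 2.6806, matching the given fit.)

Step 3: Change in slope
Δβ₁ = 2.0287 − 2.6806 = -0.6519
Relative change = -0.6519 / 2.6806 × 100% = -24.3%
→ the slope decreases when the point is added.

Because the point sits below the extension of the original line at a high-leverage x, it tilts the fit down.
In practice: investigate whether it comes from the same population as the rest of the sample.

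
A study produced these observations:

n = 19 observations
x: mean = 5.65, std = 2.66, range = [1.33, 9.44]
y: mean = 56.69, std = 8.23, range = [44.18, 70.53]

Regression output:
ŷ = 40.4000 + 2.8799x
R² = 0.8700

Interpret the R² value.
R² = 0.8700 means 87.00% of the variation in y is explained by the linear relationship with x. This indicates a strong fit.

R² (coefficient of determination) measures the proportion of variance in y explained by the regression model.

Here R² = 0.8700:
- Explained: 87.00% of the variation in y
- Unexplained (residual): 100% − 87.00% = 13.00%
- Rule of thumb (below 0.3 weak; 0.3 to below 0.7 moderate; 0.7 and above strong) → strong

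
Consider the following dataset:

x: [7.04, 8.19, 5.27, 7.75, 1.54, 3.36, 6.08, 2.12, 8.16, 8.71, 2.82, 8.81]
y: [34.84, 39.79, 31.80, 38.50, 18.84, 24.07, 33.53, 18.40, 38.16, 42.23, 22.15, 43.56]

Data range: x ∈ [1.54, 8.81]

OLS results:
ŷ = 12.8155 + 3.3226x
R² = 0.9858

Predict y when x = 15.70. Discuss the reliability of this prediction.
ŷ = 64.9803 (extrapolation — x = 15.70 lies outside [1.54, 8.81], so reliability is low).

Prediction calculation:
ŷ = 12.8155 + 3.3226 × 15.70
ŷ = 64.9803

Reliability:
- Data range: x ∈ [1.54, 8.81]
- Prediction point: x = 15.70 is 6.89 units above the observed range → this is EXTRAPOLATION, not interpolation

Why that matters here:
- R² describes fit only over the sampled x values; it says nothing about behaviour beyond them
- There are no observations near this x to validate the fitted line there
- The standard error of prediction grows with (x − x̄)², and x = 15.70 is far from x̄ = 5.82

Report the number if required, but flag clearly that it is an extrapolation.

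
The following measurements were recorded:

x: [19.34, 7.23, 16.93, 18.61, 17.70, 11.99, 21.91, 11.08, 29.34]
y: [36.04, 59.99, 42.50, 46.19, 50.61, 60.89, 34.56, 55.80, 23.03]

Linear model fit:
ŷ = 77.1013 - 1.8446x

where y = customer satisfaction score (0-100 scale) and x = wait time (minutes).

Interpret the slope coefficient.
On average, satisfaction score is about 1.8446 points lower for every extra minute of wait time.

The slope β₁ = -1.8446 gives the rate at which the fitted satisfaction score changes with wait time.

Interpretation:
- Wait time up by 1 minute → predicted satisfaction score decreases by 1.8446 points
- This is a linear approximation: the same per-unit change is assumed across the whole observed x range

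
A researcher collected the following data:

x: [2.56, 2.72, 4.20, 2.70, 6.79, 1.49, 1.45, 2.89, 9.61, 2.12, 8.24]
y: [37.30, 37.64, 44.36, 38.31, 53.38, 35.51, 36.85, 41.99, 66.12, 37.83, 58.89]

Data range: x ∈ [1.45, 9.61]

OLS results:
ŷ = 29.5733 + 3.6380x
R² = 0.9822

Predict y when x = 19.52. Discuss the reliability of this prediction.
ŷ = 100.5871 (extrapolation — x = 19.52 lies outside [1.45, 9.61], so reliability is low).

Prediction calculation:
ŷ = 29.5733 + 3.6380 × 19.52
ŷ = 100.5871

Reliability:
- Data range: x ∈ [1.45, 9.61]
- Prediction point: x = 19.52 is 9.91 units above the observed range → this is EXTRAPOLATION, not interpolation

Why that matters here:
- The linear relationship may not hold outside the observed range
- The standard error of prediction grows with (x − x̄)², and x = 19.52 is far from x̄ = 4.07

The R² = 0.9822 only validates the fit within [1.45, 9.61]; treat ŷ = 100.5871 with caution.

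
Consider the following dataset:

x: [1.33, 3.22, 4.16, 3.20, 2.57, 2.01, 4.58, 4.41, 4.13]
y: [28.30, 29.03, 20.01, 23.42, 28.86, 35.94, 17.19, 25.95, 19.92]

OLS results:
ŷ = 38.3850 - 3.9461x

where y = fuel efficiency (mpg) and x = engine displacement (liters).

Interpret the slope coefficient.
On average, fuel efficiency is about 3.9461 mpg lower for every extra liter of engine displacement.

β₁ = -3.9461 is the change in predicted fuel efficiency (mpg) per additional liter of engine displacement.

Interpretation:
- Engine displacement up by 1 liter → predicted fuel efficiency decreases by 3.9461 mpg
- This is a linear approximation: the same per-unit change is assumed across the whole observed x range
- The slope describes association in these data, not necessarily a causal effect

(β₀ = 38.3850 is the fitted value at x = 0 and is not part of the slope interpretation.)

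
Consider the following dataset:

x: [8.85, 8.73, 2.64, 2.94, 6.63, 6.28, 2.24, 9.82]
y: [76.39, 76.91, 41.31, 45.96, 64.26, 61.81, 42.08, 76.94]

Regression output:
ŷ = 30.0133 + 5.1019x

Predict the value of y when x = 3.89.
ŷ = 49.8597

Plug x = 3.89 into the fitted line:

ŷ = 30.0133 + 5.1019 × 3.89
ŷ = 30.0133 + 19.8464
ŷ = 49.8597

This is the fitted mean response at that x — an individual observation would come with a wider prediction interval.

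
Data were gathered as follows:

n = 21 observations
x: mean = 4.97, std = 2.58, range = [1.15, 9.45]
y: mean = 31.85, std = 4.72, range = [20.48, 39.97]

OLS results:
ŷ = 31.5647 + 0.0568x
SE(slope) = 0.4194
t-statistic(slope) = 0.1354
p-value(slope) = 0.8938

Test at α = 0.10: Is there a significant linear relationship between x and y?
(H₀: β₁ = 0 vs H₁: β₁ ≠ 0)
p-value = 0.8938 ≥ α = 0.10, so we fail to reject H₀. The relationship is not significant.

Hypothesis test for the slope coefficient:

H₀: β₁ = 0 (no linear relationship)
H₁: β₁ ≠ 0 (linear relationship exists)

Test statistic: t = β̂₁ / SE(β̂₁) = 0.0568 / 0.4194 = 0.1354

The p-value (0.8938) is the probability, under H₀, of a t-statistic at least as extreme as |t| = 0.1354 (two-sided, df = n − 2 = 19).

Decision rule: reject H₀ if p-value < α.
p-value = 0.8938 ≥ α = 0.10 → fail to reject H₀.

There is not sufficient evidence at the 10% significance level to conclude that a linear relationship exists between x and y.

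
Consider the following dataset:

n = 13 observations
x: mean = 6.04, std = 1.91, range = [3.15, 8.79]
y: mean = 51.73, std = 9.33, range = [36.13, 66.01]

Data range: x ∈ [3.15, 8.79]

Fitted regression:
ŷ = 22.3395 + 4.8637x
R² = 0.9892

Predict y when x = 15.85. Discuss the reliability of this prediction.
The equation gives ŷ = 99.4291; however x = 15.85 is 7.06 units above the observed range, so this extrapolated value should not be trusted.

Prediction calculation:
ŷ = 22.3395 + 4.8637 × 15.85
ŷ = 99.4291

Reliability:
- Data range: x ∈ [3.15, 8.79]
- Prediction point: x = 15.85 is 7.06 units above the observed range → this is EXTRAPOLATION, not interpolation

Why that matters here:
- The linear relationship may not hold outside the observed range
- There are no observations near this x to validate the fitted line there
- R² describes fit only over the sampled x values; it says nothing about behaviour beyond them

Report the number if required, but flag clearly that it is an extrapolation.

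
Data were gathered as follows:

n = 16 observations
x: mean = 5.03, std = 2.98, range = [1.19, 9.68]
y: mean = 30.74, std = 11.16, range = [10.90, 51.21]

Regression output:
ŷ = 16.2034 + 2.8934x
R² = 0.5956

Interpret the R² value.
About 59.56% of the variability in y is accounted for by the regression on x (R² = 0.5956) — a moderate linear fit.

The coefficient of determination R² is the fraction of the total variation in y that the fitted line accounts for.

Here R² = 0.5956:
- Explained: 59.56% of the variation in y
- Unexplained (residual): 100% − 59.56% = 40.44%
- Rule of thumb (below 0.3 weak; 0.3 to below 0.7 moderate; 0.7 and above strong) → moderate

Equivalently, for simple linear regression R² = r², so |r| = √0.5956 ≈ 0.7718.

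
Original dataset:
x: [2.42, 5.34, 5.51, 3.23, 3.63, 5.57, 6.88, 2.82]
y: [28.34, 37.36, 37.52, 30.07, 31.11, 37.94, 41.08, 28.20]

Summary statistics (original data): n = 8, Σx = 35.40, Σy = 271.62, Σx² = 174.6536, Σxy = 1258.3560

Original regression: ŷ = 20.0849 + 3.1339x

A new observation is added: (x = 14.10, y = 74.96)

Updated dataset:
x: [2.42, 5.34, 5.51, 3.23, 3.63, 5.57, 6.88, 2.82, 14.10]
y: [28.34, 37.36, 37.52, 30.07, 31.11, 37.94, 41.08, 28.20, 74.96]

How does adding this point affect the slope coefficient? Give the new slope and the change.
New slope β₁ = 4.0420 versus 3.1339 before: a change of +0.9081 (+29.0%).

x = 14.10 lies well outside the original x-range [2.42, 6.88] (x̄ ≈ 4.43), so this observation has high leverage and can move the slope substantially.

Step 1: Update the sums with the new point (n goes from 8 to 9)
Σx  = 35.40 + 14.10 = 49.50
Σy  = 271.62 + 74.96 = 346.58
Σx² = 174.6536 + 14.10² = 174.6536 + 198.8100 = 373.4636
Σxy = 1258.3560 + 14.10×74.96 = 1258.3560 + 1056.9360 = 2315.2920

Step 2: Recompute the slope with b₁ = (nΣxy − ΣxΣy) / (nΣx² − (Σx)²)
Numerator   = 9×2315.2920 − 49.50×346.58 = 20837.6280 − 17155.7100 = 3681.9180
Denominator = 9×373.4636 − 49.50² = 3361.1724 − 2450.2500 = 910.9224
b₁(new) = 3681.9180 / 910.9224 = 4.0420

(Same formula on the original sums: (8×1258.3560 − 35.40×271.62) / (8×174.6536 − 35.40²) = 451.5000 / 144.0688 = 3.1339, matching the given fit.)

Step 3: Change in slope
Δβ₁ = 4.0420 − 3.1339 = +0.9081
Relative change = +0.9081 / 3.1339 × 100% = +29.0%
→ the slope increases when the point is added.

A high-leverage point only changes the slope if it is off the original line; here y = 74.96 is above the original trend, so the slope increases.
In practice: examine leverage (hᵢ) and Cook's distance rather than deleting it automatically; investigate whether it comes from the same population as the rest of the sample.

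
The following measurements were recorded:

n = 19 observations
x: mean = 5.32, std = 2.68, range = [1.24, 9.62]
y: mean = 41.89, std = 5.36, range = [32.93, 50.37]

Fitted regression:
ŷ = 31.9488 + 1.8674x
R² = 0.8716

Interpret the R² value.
The model explains 87.16% of the variance in y (R² = 0.8716), leaving 12.84% unexplained; the fit is strong.

The coefficient of determination R² is the fraction of the total variation in y that the fitted line accounts for.

Here R² = 0.8716:
- Explained: 87.16% of the variation in y
- Unexplained (residual): 100% − 87.16% = 12.84%
- Rule of thumb (below 0.3 weak; 0.3 to below 0.7 moderate; 0.7 and above strong) → strong

Note: R² says nothing about causation, and a high R² does not by itself mean the linear form is appropriate — check the residuals.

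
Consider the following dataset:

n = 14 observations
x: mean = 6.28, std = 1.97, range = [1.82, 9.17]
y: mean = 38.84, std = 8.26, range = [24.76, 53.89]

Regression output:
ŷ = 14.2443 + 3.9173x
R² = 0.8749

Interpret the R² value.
The model explains 87.49% of the variance in y (R² = 0.8749), leaving 12.51% unexplained; the fit is strong.

R² = 1 − SS_res/SS_tot compares the residual scatter to the total scatter of y about its mean.

Here R² = 0.8749:
- Explained: 87.49% of the variation in y
- Unexplained (residual): 100% − 87.49% = 12.51%
- Rule of thumb (below 0.3 weak; 0.3 to below 0.7 moderate; 0.7 and above strong) → strong

Equivalently, for simple linear regression R² = r², so |r| = √0.8749 ≈ 0.9354.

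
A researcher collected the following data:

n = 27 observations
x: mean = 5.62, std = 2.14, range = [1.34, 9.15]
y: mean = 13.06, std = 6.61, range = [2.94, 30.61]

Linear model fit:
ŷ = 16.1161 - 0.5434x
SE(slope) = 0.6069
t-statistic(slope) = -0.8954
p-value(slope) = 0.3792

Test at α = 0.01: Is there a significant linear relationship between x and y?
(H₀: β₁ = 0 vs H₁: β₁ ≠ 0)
p-value = 0.3792 ≥ α = 0.01, so we fail to reject H₀. The relationship is not significant.

Hypothesis test for the slope coefficient:

H₀: β₁ = 0 (no linear relationship)
H₁: β₁ ≠ 0 (linear relationship exists)

Test statistic: t = β̂₁ / SE(β̂₁) = -0.5434 / 0.6069 = -0.8954

The p-value (0.3792) is the probability, under H₀, of a t-statistic at least as extreme as |t| = 0.8954 (two-sided, df = n − 2 = 25).

Decision rule: reject H₀ if p-value < α.
p-value = 0.3792 ≥ α = 0.01 → fail to reject H₀.

There is not sufficient evidence at the 1% significance level to conclude that a linear relationship exists between x and y.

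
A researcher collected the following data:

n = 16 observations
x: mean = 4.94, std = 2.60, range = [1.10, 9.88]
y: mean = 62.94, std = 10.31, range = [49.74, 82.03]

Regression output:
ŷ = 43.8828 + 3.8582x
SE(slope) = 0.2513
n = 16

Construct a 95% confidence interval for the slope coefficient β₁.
The 95% CI for β₁ is (3.3192, 4.3972)

Confidence interval for the slope:

The 95% CI for β₁ is: β̂₁ ± t*(α/2, n-2) × SE(β̂₁)

Step 1: Find critical t-value
- Confidence level = 0.95
- Degrees of freedom = n - 2 = 16 - 2 = 14
- t*(α/2, 14) = 2.1448

Step 2: Calculate margin of error
Margin = 2.1448 × 0.2513 = 0.5390

Step 3: Construct interval
CI = 3.8582 ± 0.5390
CI = (3.3192, 4.3972)

Interpretation: intervals built this way capture the true β₁ in 95% of repeated samples; here the plausible range for the per-unit effect of x on y is 3.3192 to 4.3972.
Both endpoints are positive, so the data support a genuinely positive slope at this confidence level.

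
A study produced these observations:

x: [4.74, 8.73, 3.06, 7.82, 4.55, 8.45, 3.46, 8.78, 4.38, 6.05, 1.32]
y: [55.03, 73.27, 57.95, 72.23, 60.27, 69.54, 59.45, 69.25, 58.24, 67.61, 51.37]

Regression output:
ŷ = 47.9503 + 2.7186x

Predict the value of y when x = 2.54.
ŷ = 54.8555

Plug x = 2.54 into the fitted line:

ŷ = 47.9503 + 2.7186 × 2.54
ŷ = 47.9503 + 6.9052
ŷ = 54.8555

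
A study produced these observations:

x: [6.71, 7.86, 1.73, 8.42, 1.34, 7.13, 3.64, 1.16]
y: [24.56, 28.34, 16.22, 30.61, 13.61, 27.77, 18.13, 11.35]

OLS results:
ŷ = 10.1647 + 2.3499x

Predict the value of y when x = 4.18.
ŷ = 19.9873

x = 4.18 lies inside the observed range [1.16, 8.42], so the fitted equation applies directly:

ŷ = 10.1647 + 2.3499 × 4.18
ŷ = 10.1647 + 9.8226
ŷ = 19.9873

This is the fitted mean response at that x — an individual observation would come with a wider prediction interval.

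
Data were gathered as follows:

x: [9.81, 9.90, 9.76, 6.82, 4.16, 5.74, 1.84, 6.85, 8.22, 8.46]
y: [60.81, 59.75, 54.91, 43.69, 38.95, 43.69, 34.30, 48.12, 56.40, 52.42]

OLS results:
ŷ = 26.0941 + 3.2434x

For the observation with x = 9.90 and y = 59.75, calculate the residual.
Residual = 1.5462

The residual is the difference between the actual value and the predicted value:

Residual = y - ŷ

Step 1: Calculate predicted value
ŷ = 26.0941 + 3.2434 × 9.90
ŷ = 58.2038

Step 2: Calculate residual
Residual = 59.75 - 58.2038
Residual = 1.5462

Interpretation: the model underestimates the actual value by 1.5462 at this point (positive residual → observation lies above the fitted line).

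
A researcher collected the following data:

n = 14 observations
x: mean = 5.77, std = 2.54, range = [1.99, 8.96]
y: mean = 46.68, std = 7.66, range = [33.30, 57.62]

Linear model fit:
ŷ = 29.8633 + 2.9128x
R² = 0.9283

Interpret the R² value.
The model explains 92.83% of the variance in y (R² = 0.9283), leaving 7.17% unexplained; the fit is strong.

R² = 1 − SS_res/SS_tot compares the residual scatter to the total scatter of y about its mean.

Here R² = 0.9283:
- Explained: 92.83% of the variation in y
- Unexplained (residual): 100% − 92.83% = 7.17%
- Rule of thumb (below 0.3 weak; 0.3 to below 0.7 moderate; 0.7 and above strong) → strong

Calculation: R² = 1 − (SS_res / SS_tot), where SS_res is the sum of squared residuals and SS_tot the total sum of squares.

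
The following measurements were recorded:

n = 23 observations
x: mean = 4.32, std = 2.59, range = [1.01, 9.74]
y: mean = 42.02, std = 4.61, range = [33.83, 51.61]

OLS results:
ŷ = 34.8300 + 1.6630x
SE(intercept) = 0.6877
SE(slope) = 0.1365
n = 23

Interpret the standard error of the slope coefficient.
SE(slope) = 0.1365 measures the uncertainty in the estimated slope. The coefficient is estimated precisely (SE/|β̂₁| = 8.2%).

SE(β̂₁) = s / √Sxx, where s is the residual standard deviation and Sxx = Σ(x − x̄)². It is the yardstick for how far β̂₁ = 1.6630 could plausibly be from the true slope.

Relative precision:
- SE / |β̂₁| = 0.1365 / 1.6630 = 8.2%
- Rule of thumb (under 20%: precise; 20% to under 50%: moderately precise; 50% or more: imprecise) → precise

Link to interval estimation: a confidence interval for β₁ is β̂₁ ± t* × 0.1365, so SE sets the half-width per unit of t*.

What drives SE(β̂₁): more residual scatter → larger SE.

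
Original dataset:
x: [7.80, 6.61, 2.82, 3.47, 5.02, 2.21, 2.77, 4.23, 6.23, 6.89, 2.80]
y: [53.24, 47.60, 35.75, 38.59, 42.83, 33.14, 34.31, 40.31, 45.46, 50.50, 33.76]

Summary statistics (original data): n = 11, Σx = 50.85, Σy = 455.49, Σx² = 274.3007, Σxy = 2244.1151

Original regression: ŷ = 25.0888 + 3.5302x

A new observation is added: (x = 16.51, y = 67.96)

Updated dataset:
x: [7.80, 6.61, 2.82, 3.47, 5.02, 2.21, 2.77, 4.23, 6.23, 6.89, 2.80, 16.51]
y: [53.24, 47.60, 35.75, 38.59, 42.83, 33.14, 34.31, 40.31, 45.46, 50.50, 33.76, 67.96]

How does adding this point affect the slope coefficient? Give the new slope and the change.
New slope β₁ = 2.5351 versus 3.5302 before: a change of -0.9951 (-28.2%).

The new point has HIGH LEVERAGE: x = 16.51 is far from the original mean x̄ = 50.85/11 ≈ 4.62 (original range [2.21, 7.80]).

Step 1: Update the sums with the new point (n goes from 11 to 12)
Σx  = 50.85 + 16.51 = 67.36
Σy  = 455.49 + 67.96 = 523.45
Σx² = 274.3007 + 16.51² = 274.3007 + 272.5801 = 546.8808
Σxy = 2244.1151 + 16.51×67.96 = 2244.1151 + 1122.0196 = 3366.1347

Step 2: Recompute the slope with b₁ = (nΣxy − ΣxΣy) / (nΣx² − (Σx)²)
Numerator   = 12×3366.1347 − 67.36×523.45 = 40393.6164 − 35259.5920 = 5134.0244
Denominator = 12×546.8808 − 67.36² = 6562.5696 − 4537.3696 = 2025.2000
b₁(new) = 5134.0244 / 2025.2000 = 2.5351

(Same formula on the original sums: (11×2244.1151 − 50.85×455.49) / (11×274.3007 − 50.85²) = 1523.5996 / 431.5852 = 3.5302, matching the given fit.)

Step 3: Change in slope
Δβ₁ = 2.5351 − 3.5302 = -0.9951
Relative change = -0.9951 / 3.5302 × 100% = -28.2%
→ the slope decreases when the point is added.

A high-leverage point only changes the slope if it is off the original line; here y = 67.96 is below the original trend, so the slope decreases.
In practice: investigate whether it comes from the same population as the rest of the sample; refit with and without it and report both if conclusions differ.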